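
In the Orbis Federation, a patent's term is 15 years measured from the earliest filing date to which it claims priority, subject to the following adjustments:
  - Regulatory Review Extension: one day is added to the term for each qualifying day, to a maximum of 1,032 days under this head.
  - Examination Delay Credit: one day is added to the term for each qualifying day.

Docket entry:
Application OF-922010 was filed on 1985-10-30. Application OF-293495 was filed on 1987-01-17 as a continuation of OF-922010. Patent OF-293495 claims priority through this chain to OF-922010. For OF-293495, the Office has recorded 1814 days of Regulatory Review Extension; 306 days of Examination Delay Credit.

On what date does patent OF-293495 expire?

Earliest priority filing: 30 October 1985.
Base term: 30 October 1985 + 15 years → 30 October 2000.
Regulatory Review Extension: 1814 days claimed exceeds the 1032-day cap, so +1032 days → 28 August 2003.
Examination Delay Credit: +306 days → 29 June 2004.

2004-06-29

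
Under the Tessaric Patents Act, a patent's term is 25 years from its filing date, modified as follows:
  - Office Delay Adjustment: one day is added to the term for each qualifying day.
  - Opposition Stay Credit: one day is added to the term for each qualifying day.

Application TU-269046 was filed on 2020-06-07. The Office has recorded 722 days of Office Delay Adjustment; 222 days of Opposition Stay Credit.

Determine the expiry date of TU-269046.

Base term: filing date + 25 years → 7 June 2045.
Office Delay Adjustment: +722 days → 30 May 2047.
Opposition Stay Credit: +222 days → 7 January 2048.

2048-01-07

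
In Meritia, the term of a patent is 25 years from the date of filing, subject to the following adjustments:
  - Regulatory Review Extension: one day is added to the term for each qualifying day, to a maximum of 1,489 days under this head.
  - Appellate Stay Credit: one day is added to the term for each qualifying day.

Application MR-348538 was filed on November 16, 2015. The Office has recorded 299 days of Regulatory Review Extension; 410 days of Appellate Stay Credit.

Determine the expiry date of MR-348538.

Base term: filing date + 25 years → 16 November 2040.
Regulatory Review Extension: 299 days (within the 1489-day cap) → +299 days → 11 September 2041.
Appellate Stay Credit: +410 days → 26 October 2042.

October 26, 2042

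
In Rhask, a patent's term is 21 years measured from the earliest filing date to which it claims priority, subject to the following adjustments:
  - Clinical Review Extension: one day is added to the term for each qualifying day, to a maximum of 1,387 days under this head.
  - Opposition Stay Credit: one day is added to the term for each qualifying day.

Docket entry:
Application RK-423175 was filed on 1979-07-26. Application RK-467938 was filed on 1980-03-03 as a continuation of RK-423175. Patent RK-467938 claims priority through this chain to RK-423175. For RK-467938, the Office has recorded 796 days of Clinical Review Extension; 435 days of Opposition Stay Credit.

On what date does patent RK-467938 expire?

Earliest priority filing: 26 July 1979.
Base term: 26 July 1979 + 21 years → 26 July 2000.
Clinical Review Extension: 796 days (within the 1387-day cap) → +796 days → 30 September 2002.
Opposition Stay Credit: +435 days → 9 December 2003.

December 9, 2003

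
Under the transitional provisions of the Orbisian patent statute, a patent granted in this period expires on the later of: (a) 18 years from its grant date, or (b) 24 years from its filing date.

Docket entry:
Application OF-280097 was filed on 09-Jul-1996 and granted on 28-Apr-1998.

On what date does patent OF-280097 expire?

2020-07-09

(a) grant + 18 years → 28 April 2016.
(b) filing + 24 years → 9 July 2020.
Later of the two: 9 July 2020.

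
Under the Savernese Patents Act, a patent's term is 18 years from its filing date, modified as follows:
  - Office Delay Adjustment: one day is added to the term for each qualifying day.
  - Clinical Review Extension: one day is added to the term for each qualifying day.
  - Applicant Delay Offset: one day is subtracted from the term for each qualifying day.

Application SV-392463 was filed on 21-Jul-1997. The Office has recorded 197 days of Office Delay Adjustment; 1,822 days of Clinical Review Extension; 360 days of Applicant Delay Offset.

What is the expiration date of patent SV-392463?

Base term: filing date + 18 years → 21 July 2015.
Office Delay Adjustment: +197 days → 3 February 2016.
Clinical Review Extension: +1822 days → 29 January 2021.
Applicant Delay Offset: −360 days → 4 February 2020.

February 4, 2020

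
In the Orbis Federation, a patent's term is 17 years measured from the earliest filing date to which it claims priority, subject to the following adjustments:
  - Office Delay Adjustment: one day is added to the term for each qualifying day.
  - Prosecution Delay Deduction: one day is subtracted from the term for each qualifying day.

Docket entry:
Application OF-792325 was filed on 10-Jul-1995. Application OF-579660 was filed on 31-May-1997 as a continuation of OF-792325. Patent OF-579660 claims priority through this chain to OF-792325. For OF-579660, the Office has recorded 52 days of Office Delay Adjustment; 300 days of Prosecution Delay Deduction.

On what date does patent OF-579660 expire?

Earliest priority filing: 10 July 1995.
Base term: 10 July 1995 + 17 years → 10 July 2012.
Office Delay Adjustment: +52 days → 31 August 2012.
Prosecution Delay Deduction: −300 days → 5 November 2011.

November 5, 2011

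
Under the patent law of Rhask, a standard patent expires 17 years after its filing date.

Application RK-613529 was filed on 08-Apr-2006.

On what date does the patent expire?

Filing date + 17 years → 8 April 2023.

2023-04-08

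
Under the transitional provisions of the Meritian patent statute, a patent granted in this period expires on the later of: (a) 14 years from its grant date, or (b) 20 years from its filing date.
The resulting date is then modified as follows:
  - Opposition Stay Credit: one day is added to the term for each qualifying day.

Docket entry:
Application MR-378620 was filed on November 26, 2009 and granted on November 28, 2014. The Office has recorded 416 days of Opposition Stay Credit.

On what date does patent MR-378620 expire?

(a) grant + 14 years → 28 November 2028.
(b) filing + 20 years → 26 November 2029.
Later of the two: 26 November 2029.
Opposition Stay Credit: +416 days → 16 January 2031.

2031-01-16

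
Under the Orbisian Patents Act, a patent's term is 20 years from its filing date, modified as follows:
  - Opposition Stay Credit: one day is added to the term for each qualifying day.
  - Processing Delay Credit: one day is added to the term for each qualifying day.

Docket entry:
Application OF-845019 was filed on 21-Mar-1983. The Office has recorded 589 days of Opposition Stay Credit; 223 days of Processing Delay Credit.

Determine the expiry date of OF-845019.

Base term: filing date + 20 years → 21 March 2003.
Opposition Stay Credit: +589 days → 30 October 2004.
Processing Delay Credit: +223 days → 10 June 2005.

June 10, 2005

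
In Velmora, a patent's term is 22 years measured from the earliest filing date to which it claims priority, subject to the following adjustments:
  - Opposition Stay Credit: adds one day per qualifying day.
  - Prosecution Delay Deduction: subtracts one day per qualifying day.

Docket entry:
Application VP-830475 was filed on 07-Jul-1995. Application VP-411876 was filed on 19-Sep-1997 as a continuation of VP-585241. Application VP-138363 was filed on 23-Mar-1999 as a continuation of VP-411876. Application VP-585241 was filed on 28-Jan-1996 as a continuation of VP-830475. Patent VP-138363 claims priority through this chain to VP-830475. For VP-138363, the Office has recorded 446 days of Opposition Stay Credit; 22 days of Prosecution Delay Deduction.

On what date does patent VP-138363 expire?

September 4, 2018

Earliest priority filing: 7 July 1995.
Base term: 7 July 1995 + 22 years → 7 July 2017.
Opposition Stay Credit: +446 days → 26 September 2018.
Prosecution Delay Deduction: −22 days → 4 September 2018.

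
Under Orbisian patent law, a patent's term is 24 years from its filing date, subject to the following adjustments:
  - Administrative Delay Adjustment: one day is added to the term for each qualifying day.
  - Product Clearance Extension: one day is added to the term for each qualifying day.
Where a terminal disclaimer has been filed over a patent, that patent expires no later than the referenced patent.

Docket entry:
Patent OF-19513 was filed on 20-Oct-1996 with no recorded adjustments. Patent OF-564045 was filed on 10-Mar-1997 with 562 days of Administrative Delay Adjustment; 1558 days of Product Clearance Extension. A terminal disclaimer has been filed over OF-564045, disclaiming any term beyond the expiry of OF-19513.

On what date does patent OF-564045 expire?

2020-10-20

Natural term of OF-564045:
  Base: filing + 24 years → 10 March 2021.
  Administrative Delay Adjustment: +562 days → 23 September 2022.
  Product Clearance Extension: +1558 days → 29 December 2026.
Expiry of referenced patent OF-19513:
  Base: filing + 24 years → 20 October 2020.
Terminal disclaimer: OF-564045 expires on the earlier of 29 December 2026 and 20 October 2020.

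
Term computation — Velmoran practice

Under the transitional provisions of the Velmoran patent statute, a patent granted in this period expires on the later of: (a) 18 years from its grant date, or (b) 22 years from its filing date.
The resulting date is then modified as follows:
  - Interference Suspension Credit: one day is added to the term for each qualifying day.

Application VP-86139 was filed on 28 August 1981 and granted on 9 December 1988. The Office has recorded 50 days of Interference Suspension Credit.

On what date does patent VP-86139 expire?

(a) grant + 18 years → 9 December 2006.
(b) filing + 22 years → 28 August 2003.
Later of the two: 9 December 2006.
Interference Suspension Credit: +50 days → 28 January 2007.

January 28, 2007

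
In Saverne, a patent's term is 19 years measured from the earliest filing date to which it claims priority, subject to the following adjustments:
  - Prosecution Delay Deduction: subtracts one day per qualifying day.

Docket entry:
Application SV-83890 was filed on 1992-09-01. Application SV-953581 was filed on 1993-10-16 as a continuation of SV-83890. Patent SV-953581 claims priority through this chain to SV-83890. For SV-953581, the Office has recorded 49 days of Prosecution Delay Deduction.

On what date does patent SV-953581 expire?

July 14, 2011

Earliest priority filing: 1 September 1992.
Base term: 1 September 1992 + 19 years → 1 September 2011.
Prosecution Delay Deduction: −49 days → 14 July 2011.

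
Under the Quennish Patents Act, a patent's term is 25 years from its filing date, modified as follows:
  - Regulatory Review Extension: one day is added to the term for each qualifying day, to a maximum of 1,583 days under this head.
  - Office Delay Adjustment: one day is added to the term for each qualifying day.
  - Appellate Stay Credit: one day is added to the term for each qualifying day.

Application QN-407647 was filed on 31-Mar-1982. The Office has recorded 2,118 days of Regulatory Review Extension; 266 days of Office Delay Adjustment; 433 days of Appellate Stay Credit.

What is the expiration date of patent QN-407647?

2013-06-29

Base term: filing date + 25 years → 31 March 2007.
Regulatory Review Extension: 2118 days claimed exceeds the 1583-day cap, so +1583 days → 31 July 2011.
Office Delay Adjustment: +266 days → 22 April 2012.
Appellate Stay Credit: +433 days → 29 June 2013.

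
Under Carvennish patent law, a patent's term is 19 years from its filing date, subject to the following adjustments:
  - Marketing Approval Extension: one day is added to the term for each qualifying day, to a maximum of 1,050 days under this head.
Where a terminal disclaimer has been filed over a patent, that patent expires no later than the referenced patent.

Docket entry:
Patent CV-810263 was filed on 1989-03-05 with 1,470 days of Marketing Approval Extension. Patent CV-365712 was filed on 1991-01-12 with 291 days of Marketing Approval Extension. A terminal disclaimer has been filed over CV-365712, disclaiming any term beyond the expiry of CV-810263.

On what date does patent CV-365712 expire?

Natural term of CV-365712:
  Base: filing + 19 years → 12 January 2010.
  Marketing Approval Extension: 291 days (within the 1050-day cap) → +291 days → 30 October 2010.
Expiry of referenced patent CV-810263:
  Base: filing + 19 years → 5 March 2008.
  Marketing Approval Extension: 1470 days claimed exceeds the 1050-day cap, so +1050 days → 19 January 2011.
Terminal disclaimer: CV-365712 expires on the earlier of 30 October 2010 and 19 January 2011.

October 30, 2010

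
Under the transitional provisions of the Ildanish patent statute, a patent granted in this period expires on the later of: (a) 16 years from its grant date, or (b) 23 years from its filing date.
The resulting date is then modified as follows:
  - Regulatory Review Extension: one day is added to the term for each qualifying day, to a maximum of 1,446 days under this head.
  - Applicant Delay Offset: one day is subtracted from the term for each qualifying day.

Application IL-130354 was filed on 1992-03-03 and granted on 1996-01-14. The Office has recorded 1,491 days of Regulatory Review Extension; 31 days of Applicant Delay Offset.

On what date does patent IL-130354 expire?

January 16, 2019

(a) grant + 16 years → 14 January 2012.
(b) filing + 23 years → 3 March 2015.
Later of the two: 3 March 2015.
Regulatory Review Extension: 1491 days claimed exceeds the 1446-day cap, so +1446 days → 16 February 2019.
Applicant Delay Offset: −31 days → 16 January 2019.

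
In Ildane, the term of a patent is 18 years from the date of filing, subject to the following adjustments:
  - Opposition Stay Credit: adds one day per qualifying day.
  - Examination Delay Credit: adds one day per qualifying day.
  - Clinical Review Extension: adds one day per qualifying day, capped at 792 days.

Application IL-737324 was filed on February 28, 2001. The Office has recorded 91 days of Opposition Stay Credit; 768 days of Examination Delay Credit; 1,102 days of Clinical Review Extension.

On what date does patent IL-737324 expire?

Base term: filing date + 18 years → 28 February 2019.
Opposition Stay Credit: +91 days → 30 May 2019.
Examination Delay Credit: +768 days → 6 July 2021.
Clinical Review Extension: 1102 days claimed exceeds the 792-day cap, so +792 days → 6 September 2023.

2023-09-06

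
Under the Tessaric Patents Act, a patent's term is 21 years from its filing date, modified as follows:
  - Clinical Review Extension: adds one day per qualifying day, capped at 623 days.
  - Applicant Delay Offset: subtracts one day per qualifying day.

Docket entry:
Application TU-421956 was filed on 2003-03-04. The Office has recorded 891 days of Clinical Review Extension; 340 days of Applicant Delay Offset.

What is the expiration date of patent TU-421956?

Base term: filing date + 21 years → 4 March 2024.
Clinical Review Extension: 891 days claimed exceeds the 623-day cap, so +623 days → 17 November 2025.
Applicant Delay Offset: −340 days → 12 December 2024.

December 12, 2024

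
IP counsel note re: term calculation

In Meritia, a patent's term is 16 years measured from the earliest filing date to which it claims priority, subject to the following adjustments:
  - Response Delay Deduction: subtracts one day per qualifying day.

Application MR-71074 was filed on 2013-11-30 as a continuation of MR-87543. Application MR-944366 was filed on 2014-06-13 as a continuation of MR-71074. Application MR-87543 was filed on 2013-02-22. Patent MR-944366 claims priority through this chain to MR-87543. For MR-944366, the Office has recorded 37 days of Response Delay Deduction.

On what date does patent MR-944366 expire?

Earliest priority filing: 22 February 2013.
Base term: 22 February 2013 + 16 years → 22 February 2029.
Response Delay Deduction: −37 days → 16 January 2029.

January 16, 2029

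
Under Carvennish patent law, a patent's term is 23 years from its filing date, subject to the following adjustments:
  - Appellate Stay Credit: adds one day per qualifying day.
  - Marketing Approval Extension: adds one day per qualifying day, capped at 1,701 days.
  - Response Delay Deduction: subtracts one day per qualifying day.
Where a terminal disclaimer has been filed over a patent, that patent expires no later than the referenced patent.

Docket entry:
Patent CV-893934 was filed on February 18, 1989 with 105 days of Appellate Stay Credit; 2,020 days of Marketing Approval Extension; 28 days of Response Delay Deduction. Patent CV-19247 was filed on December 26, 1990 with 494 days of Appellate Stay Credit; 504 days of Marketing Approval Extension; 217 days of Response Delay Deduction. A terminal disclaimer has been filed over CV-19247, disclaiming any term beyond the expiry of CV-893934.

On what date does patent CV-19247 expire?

February 15, 2016

Natural term of CV-19247:
  Base: filing + 23 years → 26 December 2013.
  Appellate Stay Credit: +494 days → 4 May 2015.
  Marketing Approval Extension: 504 days (within the 1701-day cap) → +504 days → 19 September 2016.
  Response Delay Deduction: −217 days → 15 February 2016.
Expiry of referenced patent CV-893934:
  Base: filing + 23 years → 18 February 2012.
  Appellate Stay Credit: +105 days → 2 June 2012.
  Marketing Approval Extension: 2020 days claimed exceeds the 1701-day cap, so +1701 days → 28 January 2017.
  Response Delay Deduction: −28 days → 31 December 2016.
Terminal disclaimer: CV-19247 expires on the earlier of 15 February 2016 and 31 December 2016.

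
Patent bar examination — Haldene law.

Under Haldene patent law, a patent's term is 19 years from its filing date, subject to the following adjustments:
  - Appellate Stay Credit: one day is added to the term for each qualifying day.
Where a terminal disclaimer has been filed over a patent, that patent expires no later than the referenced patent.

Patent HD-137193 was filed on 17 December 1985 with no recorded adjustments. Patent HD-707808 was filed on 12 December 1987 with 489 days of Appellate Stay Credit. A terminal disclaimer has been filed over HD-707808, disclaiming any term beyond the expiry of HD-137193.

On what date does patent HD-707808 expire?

Natural term of HD-707808:
  Base: filing + 19 years → 12 December 2006.
  Appellate Stay Credit: +489 days → 14 April 2008.
Expiry of referenced patent HD-137193:
  Base: filing + 19 years → 17 December 2004.
Terminal disclaimer: HD-707808 expires on the earlier of 14 April 2008 and 17 December 2004.

2004-12-17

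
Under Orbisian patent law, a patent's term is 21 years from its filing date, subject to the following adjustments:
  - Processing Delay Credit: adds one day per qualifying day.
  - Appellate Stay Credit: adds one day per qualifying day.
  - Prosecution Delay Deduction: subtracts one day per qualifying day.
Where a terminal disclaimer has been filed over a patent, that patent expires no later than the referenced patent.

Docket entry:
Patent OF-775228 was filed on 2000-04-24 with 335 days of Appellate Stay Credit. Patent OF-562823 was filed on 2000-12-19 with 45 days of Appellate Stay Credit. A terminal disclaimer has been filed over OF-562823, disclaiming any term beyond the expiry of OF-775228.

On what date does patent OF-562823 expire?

Natural term of OF-562823:
  Base: filing + 21 years → 19 December 2021.
  Appellate Stay Credit: +45 days → 2 February 2022.
Expiry of referenced patent OF-775228:
  Base: filing + 21 years → 24 April 2021.
  Appellate Stay Credit: +335 days → 25 March 2022.
Terminal disclaimer: OF-562823 expires on the earlier of 2 February 2022 and 25 March 2022.

2022-02-02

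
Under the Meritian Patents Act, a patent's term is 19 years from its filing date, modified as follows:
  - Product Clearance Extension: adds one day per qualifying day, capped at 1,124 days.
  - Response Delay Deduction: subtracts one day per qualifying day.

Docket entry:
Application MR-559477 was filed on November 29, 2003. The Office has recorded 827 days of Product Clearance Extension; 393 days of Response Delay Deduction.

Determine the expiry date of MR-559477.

2024-02-06

Base term: filing date + 19 years → 29 November 2022.
Product Clearance Extension: 827 days (within the 1124-day cap) → +827 days → 5 March 2025.
Response Delay Deduction: −393 days → 6 February 2024.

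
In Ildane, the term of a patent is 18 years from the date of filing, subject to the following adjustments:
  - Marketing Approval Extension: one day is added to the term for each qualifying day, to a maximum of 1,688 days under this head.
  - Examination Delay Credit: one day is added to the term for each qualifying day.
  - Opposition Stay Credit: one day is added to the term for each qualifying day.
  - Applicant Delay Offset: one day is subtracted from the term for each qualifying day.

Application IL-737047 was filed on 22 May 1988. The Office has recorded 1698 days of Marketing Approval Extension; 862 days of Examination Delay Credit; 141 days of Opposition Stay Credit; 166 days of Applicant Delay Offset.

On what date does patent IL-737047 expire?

2013-04-20

Base term: filing date + 18 years → 22 May 2006.
Marketing Approval Extension: 1698 days claimed exceeds the 1688-day cap, so +1688 days → 4 January 2011.
Examination Delay Credit: +862 days → 15 May 2013.
Opposition Stay Credit: +141 days → 3 October 2013.
Applicant Delay Offset: −166 days → 20 April 2013.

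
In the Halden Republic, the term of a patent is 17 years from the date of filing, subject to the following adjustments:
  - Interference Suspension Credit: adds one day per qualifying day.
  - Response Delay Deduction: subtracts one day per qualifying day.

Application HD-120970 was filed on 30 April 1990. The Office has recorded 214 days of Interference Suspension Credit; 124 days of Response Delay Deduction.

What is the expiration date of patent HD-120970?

Base term: filing date + 17 years → 30 April 2007.
Interference Suspension Credit: +214 days → 30 November 2007.
Response Delay Deduction: −124 days → 29 July 2007.

2007-07-29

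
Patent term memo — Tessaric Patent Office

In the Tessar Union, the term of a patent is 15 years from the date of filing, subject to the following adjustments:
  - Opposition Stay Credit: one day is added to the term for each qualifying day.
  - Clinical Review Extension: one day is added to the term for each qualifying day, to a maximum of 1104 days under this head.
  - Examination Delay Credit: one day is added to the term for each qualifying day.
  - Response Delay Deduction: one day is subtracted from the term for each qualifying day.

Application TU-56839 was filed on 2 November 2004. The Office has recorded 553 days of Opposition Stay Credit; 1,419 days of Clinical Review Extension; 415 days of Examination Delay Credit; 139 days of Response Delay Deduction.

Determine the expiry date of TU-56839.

February 16, 2025

Base term: filing date + 15 years → 2 November 2019.
Opposition Stay Credit: +553 days → 8 May 2021.
Clinical Review Extension: 1419 days claimed exceeds the 1104-day cap, so +1104 days → 16 May 2024.
Examination Delay Credit: +415 days → 5 July 2025.
Response Delay Deduction: −139 days → 16 February 2025.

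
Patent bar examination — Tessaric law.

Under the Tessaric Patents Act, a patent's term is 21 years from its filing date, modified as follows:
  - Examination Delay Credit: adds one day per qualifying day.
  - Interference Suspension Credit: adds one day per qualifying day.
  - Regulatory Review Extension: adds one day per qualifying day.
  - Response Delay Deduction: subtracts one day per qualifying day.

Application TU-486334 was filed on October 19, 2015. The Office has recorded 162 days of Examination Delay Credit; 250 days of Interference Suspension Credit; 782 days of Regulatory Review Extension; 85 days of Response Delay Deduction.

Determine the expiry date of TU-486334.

Base term: filing date + 21 years → 19 October 2036.
Examination Delay Credit: +162 days → 30 March 2037.
Interference Suspension Credit: +250 days → 5 December 2037.
Regulatory Review Extension: +782 days → 26 January 2040.
Response Delay Deduction: −85 days → 2 November 2039.

November 2, 2039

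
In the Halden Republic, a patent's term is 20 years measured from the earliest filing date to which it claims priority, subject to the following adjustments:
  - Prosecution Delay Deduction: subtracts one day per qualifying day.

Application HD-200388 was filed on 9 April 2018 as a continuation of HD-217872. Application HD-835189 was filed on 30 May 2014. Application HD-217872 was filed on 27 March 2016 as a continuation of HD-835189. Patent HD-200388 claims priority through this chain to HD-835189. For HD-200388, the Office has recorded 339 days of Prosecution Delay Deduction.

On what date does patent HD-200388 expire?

Earliest priority filing: 30 May 2014.
Base term: 30 May 2014 + 20 years → 30 May 2034.
Prosecution Delay Deduction: −339 days → 25 June 2033.

2033-06-25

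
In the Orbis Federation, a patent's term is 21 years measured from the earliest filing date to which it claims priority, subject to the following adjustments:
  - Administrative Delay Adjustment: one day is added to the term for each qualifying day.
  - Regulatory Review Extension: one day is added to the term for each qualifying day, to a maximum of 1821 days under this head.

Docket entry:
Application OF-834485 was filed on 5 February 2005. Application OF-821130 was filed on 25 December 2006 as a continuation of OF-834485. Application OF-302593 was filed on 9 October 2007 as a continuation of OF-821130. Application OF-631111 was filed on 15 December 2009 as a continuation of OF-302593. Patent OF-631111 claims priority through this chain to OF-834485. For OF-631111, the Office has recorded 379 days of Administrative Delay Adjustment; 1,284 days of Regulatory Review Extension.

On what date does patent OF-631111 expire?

Earliest priority filing: 5 February 2005.
Base term: 5 February 2005 + 21 years → 5 February 2026.
Administrative Delay Adjustment: +379 days → 19 February 2027.
Regulatory Review Extension: 1284 days (within the 1821-day cap) → +1284 days → 26 August 2030.

2030-08-26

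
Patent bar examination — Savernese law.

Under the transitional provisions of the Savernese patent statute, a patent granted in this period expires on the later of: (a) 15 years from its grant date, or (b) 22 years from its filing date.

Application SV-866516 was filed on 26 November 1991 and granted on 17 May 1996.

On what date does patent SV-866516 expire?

2013-11-26

(a) grant + 15 years → 17 May 2011.
(b) filing + 22 years → 26 November 2013.
Later of the two: 26 November 2013.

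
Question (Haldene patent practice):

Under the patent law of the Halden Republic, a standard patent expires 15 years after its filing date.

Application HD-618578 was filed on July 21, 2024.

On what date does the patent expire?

July 21, 2039

Filing date + 15 years → 21 July 2039.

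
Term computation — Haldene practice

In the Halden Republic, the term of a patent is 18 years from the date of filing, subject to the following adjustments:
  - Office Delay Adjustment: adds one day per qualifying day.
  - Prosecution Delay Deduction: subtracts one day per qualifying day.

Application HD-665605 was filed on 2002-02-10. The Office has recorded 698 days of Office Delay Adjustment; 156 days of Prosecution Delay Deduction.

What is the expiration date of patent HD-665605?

2021-08-05

Base term: filing date + 18 years → 10 February 2020.
Office Delay Adjustment: +698 days → 8 January 2022.
Prosecution Delay Deduction: −156 days → 5 August 2021.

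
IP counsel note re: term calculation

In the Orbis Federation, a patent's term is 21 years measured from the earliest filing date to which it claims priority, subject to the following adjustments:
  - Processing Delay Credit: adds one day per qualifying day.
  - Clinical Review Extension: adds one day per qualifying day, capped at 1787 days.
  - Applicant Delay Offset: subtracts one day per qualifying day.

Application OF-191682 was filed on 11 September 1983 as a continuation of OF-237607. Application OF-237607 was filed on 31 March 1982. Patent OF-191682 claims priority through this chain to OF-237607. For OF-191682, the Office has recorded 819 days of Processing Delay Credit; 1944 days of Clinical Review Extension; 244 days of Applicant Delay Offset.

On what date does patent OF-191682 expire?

2009-09-17

Earliest priority filing: 31 March 1982.
Base term: 31 March 1982 + 21 years → 31 March 2003.
Processing Delay Credit: +819 days → 27 June 2005.
Clinical Review Extension: 1944 days claimed exceeds the 1787-day cap, so +1787 days → 19 May 2010.
Applicant Delay Offset: −244 days → 17 September 2009.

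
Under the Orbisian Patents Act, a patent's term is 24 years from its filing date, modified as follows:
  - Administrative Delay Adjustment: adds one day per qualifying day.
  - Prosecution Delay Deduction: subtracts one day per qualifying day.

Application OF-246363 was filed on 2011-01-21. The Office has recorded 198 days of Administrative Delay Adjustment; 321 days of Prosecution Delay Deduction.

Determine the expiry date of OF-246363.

Base term: filing date + 24 years → 21 January 2035.
Administrative Delay Adjustment: +198 days → 7 August 2035.
Prosecution Delay Deduction: −321 days → 20 September 2034.

2034-09-20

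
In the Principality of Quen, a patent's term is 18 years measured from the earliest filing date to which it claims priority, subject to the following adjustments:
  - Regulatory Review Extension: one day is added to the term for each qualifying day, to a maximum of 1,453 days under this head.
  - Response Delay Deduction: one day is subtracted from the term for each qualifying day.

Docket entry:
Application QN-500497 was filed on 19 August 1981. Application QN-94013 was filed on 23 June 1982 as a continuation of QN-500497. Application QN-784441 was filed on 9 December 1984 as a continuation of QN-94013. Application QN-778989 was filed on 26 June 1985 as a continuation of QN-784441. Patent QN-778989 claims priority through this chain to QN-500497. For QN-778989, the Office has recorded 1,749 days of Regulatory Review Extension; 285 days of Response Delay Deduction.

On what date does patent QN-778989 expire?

Earliest priority filing: 19 August 1981.
Base term: 19 August 1981 + 18 years → 19 August 1999.
Regulatory Review Extension: 1749 days claimed exceeds the 1453-day cap, so +1453 days → 11 August 2003.
Response Delay Deduction: −285 days → 30 October 2002.

October 30, 2002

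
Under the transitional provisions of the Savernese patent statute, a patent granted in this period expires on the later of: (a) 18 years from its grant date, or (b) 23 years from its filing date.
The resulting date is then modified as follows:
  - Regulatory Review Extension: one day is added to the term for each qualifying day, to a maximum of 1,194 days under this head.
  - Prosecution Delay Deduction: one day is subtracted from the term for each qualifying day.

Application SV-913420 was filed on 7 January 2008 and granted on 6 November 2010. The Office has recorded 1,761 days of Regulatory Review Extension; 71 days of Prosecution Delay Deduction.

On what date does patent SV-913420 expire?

(a) grant + 18 years → 6 November 2028.
(b) filing + 23 years → 7 January 2031.
Later of the two: 7 January 2031.
Regulatory Review Extension: 1761 days claimed exceeds the 1194-day cap, so +1194 days → 15 April 2034.
Prosecution Delay Deduction: −71 days → 3 February 2034.

2034-02-03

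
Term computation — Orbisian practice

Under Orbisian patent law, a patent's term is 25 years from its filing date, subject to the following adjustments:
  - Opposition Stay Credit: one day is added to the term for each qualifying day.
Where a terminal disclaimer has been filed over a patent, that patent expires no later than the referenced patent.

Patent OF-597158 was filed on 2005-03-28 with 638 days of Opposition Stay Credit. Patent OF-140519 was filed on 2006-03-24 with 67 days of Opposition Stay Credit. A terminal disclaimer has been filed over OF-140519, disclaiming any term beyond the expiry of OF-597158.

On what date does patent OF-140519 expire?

Natural term of OF-140519:
  Base: filing + 25 years → 24 March 2031.
  Opposition Stay Credit: +67 days → 30 May 2031.
Expiry of referenced patent OF-597158:
  Base: filing + 25 years → 28 March 2030.
  Opposition Stay Credit: +638 days → 26 December 2031.
Terminal disclaimer: OF-140519 expires on the earlier of 30 May 2031 and 26 December 2031.

May 30, 2031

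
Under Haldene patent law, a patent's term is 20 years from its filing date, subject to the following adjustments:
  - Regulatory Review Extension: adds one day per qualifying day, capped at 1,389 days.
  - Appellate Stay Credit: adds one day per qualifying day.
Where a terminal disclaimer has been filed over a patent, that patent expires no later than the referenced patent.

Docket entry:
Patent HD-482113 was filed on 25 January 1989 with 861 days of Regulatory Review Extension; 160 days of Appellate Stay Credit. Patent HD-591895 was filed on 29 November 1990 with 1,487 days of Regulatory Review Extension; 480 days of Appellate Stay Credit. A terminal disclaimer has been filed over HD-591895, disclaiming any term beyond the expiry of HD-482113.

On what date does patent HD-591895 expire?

2011-11-12

Natural term of HD-591895:
  Base: filing + 20 years → 29 November 2010.
  Regulatory Review Extension: 1487 days claimed exceeds the 1389-day cap, so +1389 days → 18 September 2014.
  Appellate Stay Credit: +480 days → 11 January 2016.
Expiry of referenced patent HD-482113:
  Base: filing + 20 years → 25 January 2009.
  Regulatory Review Extension: 861 days (within the 1389-day cap) → +861 days → 5 June 2011.
  Appellate Stay Credit: +160 days → 12 November 2011.
Terminal disclaimer: HD-591895 expires on the earlier of 11 January 2016 and 12 November 2011.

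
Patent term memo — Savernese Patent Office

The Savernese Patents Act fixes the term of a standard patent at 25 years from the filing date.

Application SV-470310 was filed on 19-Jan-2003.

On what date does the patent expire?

January 19, 2028

Filing date + 25 years → 19 January 2028.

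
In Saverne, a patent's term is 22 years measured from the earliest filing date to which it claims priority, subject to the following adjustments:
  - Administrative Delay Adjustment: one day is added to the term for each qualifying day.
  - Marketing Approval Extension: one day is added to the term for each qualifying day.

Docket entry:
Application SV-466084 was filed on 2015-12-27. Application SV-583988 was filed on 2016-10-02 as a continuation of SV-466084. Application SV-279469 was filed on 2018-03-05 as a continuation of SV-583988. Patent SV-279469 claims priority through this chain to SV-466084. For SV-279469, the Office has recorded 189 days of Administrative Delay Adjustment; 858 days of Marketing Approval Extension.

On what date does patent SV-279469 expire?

Earliest priority filing: 27 December 2015.
Base term: 27 December 2015 + 22 years → 27 December 2037.
Administrative Delay Adjustment: +189 days → 4 July 2038.
Marketing Approval Extension: +858 days → 8 November 2040.

2040-11-08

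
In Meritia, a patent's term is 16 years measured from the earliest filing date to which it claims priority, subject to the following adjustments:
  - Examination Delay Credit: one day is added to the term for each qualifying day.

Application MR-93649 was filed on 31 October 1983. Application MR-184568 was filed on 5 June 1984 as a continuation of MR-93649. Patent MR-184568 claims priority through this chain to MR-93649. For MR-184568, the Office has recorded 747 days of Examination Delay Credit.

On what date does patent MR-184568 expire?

November 16, 2001

Earliest priority filing: 31 October 1983.
Base term: 31 October 1983 + 16 years → 31 October 1999.
Examination Delay Credit: +747 days → 16 November 2001.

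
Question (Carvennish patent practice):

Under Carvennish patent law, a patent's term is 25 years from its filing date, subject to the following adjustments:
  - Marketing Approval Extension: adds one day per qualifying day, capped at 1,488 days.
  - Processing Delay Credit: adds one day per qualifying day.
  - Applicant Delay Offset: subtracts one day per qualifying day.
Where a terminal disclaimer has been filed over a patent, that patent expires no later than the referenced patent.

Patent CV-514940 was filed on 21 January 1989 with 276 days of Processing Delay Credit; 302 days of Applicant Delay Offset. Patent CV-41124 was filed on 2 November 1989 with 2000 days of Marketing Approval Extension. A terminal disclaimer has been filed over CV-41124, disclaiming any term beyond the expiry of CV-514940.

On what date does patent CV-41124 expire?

2013-12-26

Natural term of CV-41124:
  Base: filing + 25 years → 2 November 2014.
  Marketing Approval Extension: 2000 days claimed exceeds the 1488-day cap, so +1488 days → 29 November 2018.
Expiry of referenced patent CV-514940:
  Base: filing + 25 years → 21 January 2014.
  Processing Delay Credit: +276 days → 24 October 2014.
  Applicant Delay Offset: −302 days → 26 December 2013.
Terminal disclaimer: CV-41124 expires on the earlier of 29 November 2018 and 26 December 2013.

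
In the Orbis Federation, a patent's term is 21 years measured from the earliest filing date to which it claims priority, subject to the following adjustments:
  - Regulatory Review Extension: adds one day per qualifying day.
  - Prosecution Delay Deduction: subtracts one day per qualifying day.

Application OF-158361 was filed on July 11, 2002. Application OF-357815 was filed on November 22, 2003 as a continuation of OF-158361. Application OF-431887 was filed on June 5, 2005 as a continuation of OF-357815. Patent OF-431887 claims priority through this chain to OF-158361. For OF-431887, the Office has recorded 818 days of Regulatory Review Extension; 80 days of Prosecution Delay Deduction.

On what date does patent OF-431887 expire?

July 18, 2025

Earliest priority filing: 11 July 2002.
Base term: 11 July 2002 + 21 years → 11 July 2023.
Regulatory Review Extension: +818 days → 6 October 2025.
Prosecution Delay Deduction: −80 days → 18 July 2025.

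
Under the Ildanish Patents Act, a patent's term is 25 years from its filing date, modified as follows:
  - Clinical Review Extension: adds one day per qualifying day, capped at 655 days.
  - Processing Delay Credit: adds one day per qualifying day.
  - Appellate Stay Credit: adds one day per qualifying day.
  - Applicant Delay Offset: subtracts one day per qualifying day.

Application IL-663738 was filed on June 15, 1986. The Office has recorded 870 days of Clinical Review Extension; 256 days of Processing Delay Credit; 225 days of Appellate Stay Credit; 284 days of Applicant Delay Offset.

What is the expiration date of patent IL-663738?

October 14, 2013

Base term: filing date + 25 years → 15 June 2011.
Clinical Review Extension: 870 days claimed exceeds the 655-day cap, so +655 days → 31 March 2013.
Processing Delay Credit: +256 days → 12 December 2013.
Appellate Stay Credit: +225 days → 25 July 2014.
Applicant Delay Offset: −284 days → 14 October 2013.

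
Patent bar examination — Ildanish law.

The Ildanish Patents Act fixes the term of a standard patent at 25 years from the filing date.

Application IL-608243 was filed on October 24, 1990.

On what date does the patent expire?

Filing date + 25 years → 24 October 2015.

October 24, 2015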